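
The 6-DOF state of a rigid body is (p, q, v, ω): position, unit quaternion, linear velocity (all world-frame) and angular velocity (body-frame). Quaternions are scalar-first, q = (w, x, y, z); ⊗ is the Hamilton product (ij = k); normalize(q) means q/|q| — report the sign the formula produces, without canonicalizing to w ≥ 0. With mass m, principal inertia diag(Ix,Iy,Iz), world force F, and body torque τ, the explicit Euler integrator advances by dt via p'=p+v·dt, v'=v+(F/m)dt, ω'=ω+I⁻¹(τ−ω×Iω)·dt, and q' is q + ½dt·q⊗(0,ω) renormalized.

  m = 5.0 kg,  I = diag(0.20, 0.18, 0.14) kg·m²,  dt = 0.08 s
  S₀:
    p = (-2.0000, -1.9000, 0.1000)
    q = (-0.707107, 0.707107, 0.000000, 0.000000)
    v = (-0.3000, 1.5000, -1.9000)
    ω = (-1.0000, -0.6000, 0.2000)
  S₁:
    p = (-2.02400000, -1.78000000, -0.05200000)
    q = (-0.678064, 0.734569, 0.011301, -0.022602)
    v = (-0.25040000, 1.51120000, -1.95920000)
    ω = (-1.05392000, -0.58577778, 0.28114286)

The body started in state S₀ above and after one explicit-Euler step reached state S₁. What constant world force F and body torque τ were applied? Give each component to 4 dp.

Δω = ω₁−ω₀ = (-0.05392000, 0.01422222, 0.08114286)
ω₀×(Iω₀) = (0.0048, -0.0120, -0.0120)
applied torque τ = (-0.1300, 0.0200, 0.1300)
v₁ − v₀ = (0.04960000, 0.01120000, -0.05920000)
applied force F = (3.1000, 0.7000, -3.7000)

F = (3.1000, 0.7000, -3.7000)
τ = (-0.1300, 0.0200, 0.1300)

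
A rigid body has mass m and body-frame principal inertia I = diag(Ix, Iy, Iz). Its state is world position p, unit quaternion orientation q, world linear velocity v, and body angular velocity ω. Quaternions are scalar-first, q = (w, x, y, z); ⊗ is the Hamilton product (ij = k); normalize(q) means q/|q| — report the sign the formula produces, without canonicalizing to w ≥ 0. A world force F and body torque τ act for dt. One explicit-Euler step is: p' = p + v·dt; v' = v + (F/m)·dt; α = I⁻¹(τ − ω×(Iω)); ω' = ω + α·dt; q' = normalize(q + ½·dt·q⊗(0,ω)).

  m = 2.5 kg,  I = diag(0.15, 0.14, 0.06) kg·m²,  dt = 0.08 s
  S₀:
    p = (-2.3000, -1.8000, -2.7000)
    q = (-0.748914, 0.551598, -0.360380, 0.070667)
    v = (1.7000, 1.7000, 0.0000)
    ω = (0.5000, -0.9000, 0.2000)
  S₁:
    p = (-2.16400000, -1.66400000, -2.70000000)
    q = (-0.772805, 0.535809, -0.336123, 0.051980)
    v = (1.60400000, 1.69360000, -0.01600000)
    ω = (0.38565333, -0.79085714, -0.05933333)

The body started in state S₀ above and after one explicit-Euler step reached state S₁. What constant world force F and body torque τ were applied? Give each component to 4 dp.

Δv = v₁−v₀ = (-0.09600000, -0.00640000, -0.01600000)
applied force F = (-3.0000, -0.2000, -0.5000)
rate change Δω = (-0.11434667, 0.10914286, -0.25933333)
τ = I·(Δω/dt) + ω₀×(Iω₀) = (-0.2000, 0.2000, -0.1900)

F = (-3.0000, -0.2000, -0.5000)
τ = (-0.2000, 0.2000, -0.1900)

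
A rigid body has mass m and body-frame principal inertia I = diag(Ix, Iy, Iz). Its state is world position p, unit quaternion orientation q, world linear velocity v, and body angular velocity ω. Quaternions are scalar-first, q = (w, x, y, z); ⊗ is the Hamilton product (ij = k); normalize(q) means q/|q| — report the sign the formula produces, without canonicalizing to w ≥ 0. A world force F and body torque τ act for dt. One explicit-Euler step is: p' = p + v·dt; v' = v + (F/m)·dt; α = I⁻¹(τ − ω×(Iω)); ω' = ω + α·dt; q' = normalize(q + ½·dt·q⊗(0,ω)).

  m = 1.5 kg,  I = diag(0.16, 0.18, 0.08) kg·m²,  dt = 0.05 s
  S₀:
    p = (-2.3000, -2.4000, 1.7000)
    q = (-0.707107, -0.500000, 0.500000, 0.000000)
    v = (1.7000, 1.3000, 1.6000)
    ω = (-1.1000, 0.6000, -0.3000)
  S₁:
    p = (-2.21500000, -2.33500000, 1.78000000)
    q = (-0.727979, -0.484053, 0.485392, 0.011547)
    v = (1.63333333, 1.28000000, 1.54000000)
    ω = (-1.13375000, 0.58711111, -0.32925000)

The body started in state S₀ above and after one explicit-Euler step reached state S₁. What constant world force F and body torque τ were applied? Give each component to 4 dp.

rate change Δω = (-0.03375000, -0.01288889, -0.02925000)
ω₀×(Iω₀) = (0.0180, 0.0264, -0.0132)
applied torque τ = (-0.0900, -0.0200, -0.0600)
Δv = v₁−v₀ = (-0.06666667, -0.02000000, -0.06000000)
applied force F = (-2.0000, -0.6000, -1.8000)

F = (-2.0000, -0.6000, -1.8000)
τ = (-0.0900, -0.0200, -0.0600)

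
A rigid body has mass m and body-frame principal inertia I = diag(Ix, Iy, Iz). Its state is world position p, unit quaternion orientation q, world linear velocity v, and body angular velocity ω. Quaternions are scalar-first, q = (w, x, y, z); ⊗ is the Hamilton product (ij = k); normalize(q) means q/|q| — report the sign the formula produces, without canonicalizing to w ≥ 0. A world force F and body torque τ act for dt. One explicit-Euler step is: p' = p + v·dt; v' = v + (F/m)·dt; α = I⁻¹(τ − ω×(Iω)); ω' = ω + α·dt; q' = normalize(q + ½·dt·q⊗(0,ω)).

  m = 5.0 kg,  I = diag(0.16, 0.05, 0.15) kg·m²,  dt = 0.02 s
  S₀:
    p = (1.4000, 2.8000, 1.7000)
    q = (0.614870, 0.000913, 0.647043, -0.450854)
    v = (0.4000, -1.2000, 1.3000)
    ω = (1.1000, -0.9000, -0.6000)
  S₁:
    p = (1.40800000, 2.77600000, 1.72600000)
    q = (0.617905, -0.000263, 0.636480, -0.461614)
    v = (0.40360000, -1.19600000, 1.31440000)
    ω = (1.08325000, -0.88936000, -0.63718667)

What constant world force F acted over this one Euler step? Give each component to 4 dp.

F = (0.9000, 1.0000, 3.6000)

v₁ − v₀ = (0.00360000, 0.00400000, 0.01440000)
m·(v₁−v₀)/dt = (0.9000, 1.0000, 3.6000)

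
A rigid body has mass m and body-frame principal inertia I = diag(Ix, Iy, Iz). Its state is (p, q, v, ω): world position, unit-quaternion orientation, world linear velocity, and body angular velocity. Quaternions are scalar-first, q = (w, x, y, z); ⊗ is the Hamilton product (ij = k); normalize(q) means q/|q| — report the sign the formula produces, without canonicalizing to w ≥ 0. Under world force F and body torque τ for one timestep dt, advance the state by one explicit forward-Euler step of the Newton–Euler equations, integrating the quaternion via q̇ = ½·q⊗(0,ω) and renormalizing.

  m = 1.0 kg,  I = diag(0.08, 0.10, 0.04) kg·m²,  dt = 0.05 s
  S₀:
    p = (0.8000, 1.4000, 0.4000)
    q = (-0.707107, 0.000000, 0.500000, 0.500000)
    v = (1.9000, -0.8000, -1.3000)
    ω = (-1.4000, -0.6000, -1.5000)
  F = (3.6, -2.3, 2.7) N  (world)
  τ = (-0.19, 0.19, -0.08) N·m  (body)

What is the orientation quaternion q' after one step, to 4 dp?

q' = (-0.6799, 0.0135, 0.4924, 0.5432)

Hamilton product q⊗(0,ω) = (1.0500000, 0.5399498, -0.2757358, 1.7606605)
q + ½dt·q⊗(0,ω), renormalized = (-0.6799, 0.0135, 0.4924, 0.5432)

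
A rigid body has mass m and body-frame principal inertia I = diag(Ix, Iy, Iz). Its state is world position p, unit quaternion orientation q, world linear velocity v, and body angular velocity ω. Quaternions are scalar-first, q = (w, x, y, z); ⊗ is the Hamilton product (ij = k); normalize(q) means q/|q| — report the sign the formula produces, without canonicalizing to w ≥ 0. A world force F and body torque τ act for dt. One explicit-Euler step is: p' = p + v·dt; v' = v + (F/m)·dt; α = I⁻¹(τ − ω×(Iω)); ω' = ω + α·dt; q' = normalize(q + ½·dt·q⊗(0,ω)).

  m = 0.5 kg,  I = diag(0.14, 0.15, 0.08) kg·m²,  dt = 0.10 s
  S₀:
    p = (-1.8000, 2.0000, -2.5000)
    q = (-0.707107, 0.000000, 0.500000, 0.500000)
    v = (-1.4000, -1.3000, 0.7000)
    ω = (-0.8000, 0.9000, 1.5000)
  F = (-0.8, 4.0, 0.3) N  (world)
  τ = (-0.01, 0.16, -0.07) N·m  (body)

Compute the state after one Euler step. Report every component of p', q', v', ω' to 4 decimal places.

gyro term ω×Iω = (-0.0945, -0.0720, -0.0072)
(τ − ω×Iω)/I = (0.6036, 1.5467, -0.7850)
ω + α·dt = (-0.7396, 1.0547, 1.4215)
Hamilton product q⊗(0,ω) = (-1.2000000, 0.8656856, -1.0363963, -0.6606605)
q' = normalize(q + ½dt·q⊗(0,ω)) = (-0.7636, 0.0431, 0.4461, 0.4648)
linear accel F/m = (-1.6000, 8.0000, 0.6000)
p' = p + v·dt = (-1.9400, 1.8700, -2.4300)
v' = v + a·dt = (-1.5600, -0.5000, 0.7600)

p' = (-1.9400, 1.8700, -2.4300)
q' = (-0.7636, 0.0431, 0.4461, 0.4648)
v' = (-1.5600, -0.5000, 0.7600)
ω' = (-0.7396, 1.0547, 1.4215)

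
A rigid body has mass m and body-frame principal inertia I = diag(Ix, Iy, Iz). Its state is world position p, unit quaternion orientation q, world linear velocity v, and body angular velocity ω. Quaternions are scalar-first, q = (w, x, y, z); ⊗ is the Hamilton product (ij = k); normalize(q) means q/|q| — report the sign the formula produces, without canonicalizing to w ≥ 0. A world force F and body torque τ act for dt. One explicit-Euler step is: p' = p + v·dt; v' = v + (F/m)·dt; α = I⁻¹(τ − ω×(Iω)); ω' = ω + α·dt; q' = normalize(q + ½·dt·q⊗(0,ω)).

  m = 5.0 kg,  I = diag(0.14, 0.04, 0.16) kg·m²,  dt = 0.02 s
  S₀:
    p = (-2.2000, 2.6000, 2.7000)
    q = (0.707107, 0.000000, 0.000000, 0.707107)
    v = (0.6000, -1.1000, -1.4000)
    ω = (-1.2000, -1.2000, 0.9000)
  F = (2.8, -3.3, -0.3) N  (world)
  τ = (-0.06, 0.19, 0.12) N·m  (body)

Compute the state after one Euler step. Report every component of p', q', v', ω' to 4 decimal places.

gyro term ω×Iω = (-0.1296, 0.0216, -0.1440)
(τ − ω×Iω)/I = (0.4971, 4.2100, 1.6500)
ω + α·dt = (-1.1901, -1.1158, 0.9330)
q⊗(0,ω) = (-0.6363963, 0.0000000, -1.6970568, 0.6363963)
q' = normalize(q + ½dt·q⊗(0,ω)) = (0.7006, 0.0000, -0.0170, 0.7133)
linear accel F/m = (0.5600, -0.6600, -0.0600)
p' = p + v·dt = (-2.1880, 2.5780, 2.6720)
v' = v + a·dt = (0.6112, -1.1132, -1.4012)

p' = (-2.1880, 2.5780, 2.6720)
q' = (0.7006, 0.0000, -0.0170, 0.7133)
v' = (0.6112, -1.1132, -1.4012)
ω' = (-1.1901, -1.1158, 0.9330)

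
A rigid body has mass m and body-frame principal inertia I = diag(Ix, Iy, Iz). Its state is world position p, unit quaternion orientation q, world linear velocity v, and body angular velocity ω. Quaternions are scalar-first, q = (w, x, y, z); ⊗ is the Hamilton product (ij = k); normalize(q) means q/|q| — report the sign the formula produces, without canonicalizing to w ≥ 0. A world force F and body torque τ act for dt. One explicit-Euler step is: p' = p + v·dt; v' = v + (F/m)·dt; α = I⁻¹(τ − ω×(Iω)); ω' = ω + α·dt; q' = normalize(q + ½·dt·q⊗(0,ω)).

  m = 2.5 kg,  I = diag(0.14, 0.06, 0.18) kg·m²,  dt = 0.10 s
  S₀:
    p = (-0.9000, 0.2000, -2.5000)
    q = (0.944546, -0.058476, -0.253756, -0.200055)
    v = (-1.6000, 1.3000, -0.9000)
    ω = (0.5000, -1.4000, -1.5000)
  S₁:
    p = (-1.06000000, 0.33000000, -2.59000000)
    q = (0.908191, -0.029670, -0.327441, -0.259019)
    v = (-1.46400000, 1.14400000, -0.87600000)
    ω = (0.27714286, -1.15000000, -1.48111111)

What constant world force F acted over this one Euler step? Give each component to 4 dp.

F = (3.4000, -3.9000, 0.6000)

v₁ − v₀ = (0.13600000, -0.15600000, 0.02400000)
m·(v₁−v₀)/dt = (3.4000, -3.9000, 0.6000)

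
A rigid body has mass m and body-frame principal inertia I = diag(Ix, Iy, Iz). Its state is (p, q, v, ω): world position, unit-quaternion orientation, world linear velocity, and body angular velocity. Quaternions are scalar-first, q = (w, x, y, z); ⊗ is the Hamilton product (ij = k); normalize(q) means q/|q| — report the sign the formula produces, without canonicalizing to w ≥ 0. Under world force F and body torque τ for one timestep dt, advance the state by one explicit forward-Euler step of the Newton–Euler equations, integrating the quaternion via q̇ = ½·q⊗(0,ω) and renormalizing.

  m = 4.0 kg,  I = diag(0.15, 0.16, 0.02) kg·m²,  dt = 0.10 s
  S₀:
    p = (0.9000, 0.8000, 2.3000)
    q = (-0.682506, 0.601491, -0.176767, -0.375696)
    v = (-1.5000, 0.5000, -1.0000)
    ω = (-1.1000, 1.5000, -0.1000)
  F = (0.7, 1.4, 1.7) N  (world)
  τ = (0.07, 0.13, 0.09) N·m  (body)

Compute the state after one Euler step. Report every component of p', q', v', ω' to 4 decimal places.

p' = (0.7500, 0.8500, 2.2000)
q' = (-0.6353, 0.6652, -0.2034, -0.3354)
v' = (-1.4825, 0.5350, -0.9575)
ω' = (-1.0673, 1.5723, 0.4325)

α = I⁻¹(τ − ω×Iω) = (0.3267, 0.7231, 5.3250)
ω' = ω + α·dt = (-1.0673, 1.5723, 0.4325)
2q̇ = q⊗(0,ω) = (0.8892210, 1.3319773, -0.5503443, 0.7760434)
q + ½dt·q⊗(0,ω), renormalized = (-0.6353, 0.6652, -0.2034, -0.3354)
a = F/m = (0.1750, 0.3500, 0.4250)
p' = p + v·dt = (0.7500, 0.8500, 2.2000)
v' = v + a·dt = (-1.4825, 0.5350, -0.9575)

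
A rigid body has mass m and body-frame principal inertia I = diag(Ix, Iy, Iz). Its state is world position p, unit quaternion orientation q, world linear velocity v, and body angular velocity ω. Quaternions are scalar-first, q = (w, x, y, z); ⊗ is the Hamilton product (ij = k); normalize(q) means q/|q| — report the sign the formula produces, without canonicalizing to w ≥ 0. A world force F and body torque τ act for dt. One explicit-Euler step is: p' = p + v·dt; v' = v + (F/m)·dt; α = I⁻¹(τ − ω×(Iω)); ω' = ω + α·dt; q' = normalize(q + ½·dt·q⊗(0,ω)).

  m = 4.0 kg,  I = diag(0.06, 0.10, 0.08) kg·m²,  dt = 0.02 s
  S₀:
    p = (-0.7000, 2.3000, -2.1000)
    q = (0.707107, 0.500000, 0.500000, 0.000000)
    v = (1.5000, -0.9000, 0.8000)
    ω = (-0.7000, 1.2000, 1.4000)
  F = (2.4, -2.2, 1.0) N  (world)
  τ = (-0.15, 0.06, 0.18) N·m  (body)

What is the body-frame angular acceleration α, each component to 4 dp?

gyro term ω×Iω = (-0.0336, 0.0196, -0.0336)
α = I⁻¹(τ − ω×Iω) = (-1.9400, 0.4040, 2.6700)

α = (-1.9400, 0.4040, 2.6700)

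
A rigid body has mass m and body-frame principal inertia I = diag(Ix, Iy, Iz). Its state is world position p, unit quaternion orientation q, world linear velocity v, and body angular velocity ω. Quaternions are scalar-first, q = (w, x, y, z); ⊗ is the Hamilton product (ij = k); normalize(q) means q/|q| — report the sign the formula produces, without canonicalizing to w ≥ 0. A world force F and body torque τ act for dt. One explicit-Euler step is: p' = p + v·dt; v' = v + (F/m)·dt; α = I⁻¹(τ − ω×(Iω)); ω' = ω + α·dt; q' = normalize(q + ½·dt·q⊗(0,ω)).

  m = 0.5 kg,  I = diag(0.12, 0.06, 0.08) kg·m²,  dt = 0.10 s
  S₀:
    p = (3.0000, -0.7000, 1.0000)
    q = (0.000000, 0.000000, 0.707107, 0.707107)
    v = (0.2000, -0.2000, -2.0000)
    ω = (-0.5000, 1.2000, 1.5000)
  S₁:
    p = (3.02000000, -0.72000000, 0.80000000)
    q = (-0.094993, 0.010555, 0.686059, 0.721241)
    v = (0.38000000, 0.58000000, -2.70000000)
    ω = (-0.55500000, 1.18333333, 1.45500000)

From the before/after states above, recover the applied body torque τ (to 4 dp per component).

τ = (-0.0300, -0.0400, 0.0000)

ω₁ − ω₀ = (-0.05500000, -0.01666667, -0.04500000)
precession coupling = (0.0360, -0.0300, 0.0360)
applied torque τ = (-0.0300, -0.0400, 0.0000)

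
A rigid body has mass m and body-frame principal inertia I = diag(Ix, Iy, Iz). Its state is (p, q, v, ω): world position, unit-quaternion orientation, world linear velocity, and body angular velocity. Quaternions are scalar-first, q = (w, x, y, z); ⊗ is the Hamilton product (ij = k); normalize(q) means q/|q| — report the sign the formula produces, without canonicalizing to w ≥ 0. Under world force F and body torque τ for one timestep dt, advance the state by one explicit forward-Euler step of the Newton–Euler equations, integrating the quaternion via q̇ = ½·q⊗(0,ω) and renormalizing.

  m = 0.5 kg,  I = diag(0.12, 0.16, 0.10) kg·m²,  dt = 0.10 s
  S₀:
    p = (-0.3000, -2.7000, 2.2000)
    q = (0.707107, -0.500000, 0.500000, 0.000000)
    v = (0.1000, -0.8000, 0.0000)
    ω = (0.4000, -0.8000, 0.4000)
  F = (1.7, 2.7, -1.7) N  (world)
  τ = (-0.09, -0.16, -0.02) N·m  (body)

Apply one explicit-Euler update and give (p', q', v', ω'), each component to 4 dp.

p' = (-0.2900, -2.7800, 2.2000)
q' = (0.7362, -0.4753, 0.4811, 0.0241)
v' = (0.4400, -0.2600, -0.3400)
ω' = (0.3090, -0.9020, 0.3928)

ω×(Iω) gyroscopic = (0.0192, 0.0032, -0.0128)
α = I⁻¹(τ − ω×Iω) = (-0.9100, -1.0200, -0.0720)
new body rate ω' = (0.3090, -0.9020, 0.3928)
2q̇ = q⊗(0,ω) = (0.6000000, 0.4828428, -0.3656856, 0.4828428)
q + ½dt·q⊗(0,ω), renormalized = (0.7362, -0.4753, 0.4811, 0.0241)
linear accel F/m = (3.4000, 5.4000, -3.4000)
p' = p + v·dt = (-0.2900, -2.7800, 2.2000)
v' = v + a·dt = (0.4400, -0.2600, -0.3400)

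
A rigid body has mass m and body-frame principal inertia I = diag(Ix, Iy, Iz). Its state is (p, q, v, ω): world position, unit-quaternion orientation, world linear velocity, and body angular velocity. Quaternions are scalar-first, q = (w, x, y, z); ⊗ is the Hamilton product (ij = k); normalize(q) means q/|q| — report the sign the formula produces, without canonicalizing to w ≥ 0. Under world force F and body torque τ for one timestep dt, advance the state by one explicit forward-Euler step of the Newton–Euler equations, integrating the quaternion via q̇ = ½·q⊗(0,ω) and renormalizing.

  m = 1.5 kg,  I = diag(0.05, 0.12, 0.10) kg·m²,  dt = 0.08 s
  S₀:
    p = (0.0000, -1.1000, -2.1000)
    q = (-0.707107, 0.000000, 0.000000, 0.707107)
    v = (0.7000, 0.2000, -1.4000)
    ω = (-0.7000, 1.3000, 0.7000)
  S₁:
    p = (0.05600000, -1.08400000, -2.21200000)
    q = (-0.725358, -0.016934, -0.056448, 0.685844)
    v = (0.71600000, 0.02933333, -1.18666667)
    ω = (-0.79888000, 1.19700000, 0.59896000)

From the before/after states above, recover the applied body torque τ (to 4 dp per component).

Δω = ω₁−ω₀ = (-0.09888000, -0.10300000, -0.10104000)
I·α + gyro = (-0.0800, -0.1300, -0.1900)

τ = (-0.0800, -0.1300, -0.1900)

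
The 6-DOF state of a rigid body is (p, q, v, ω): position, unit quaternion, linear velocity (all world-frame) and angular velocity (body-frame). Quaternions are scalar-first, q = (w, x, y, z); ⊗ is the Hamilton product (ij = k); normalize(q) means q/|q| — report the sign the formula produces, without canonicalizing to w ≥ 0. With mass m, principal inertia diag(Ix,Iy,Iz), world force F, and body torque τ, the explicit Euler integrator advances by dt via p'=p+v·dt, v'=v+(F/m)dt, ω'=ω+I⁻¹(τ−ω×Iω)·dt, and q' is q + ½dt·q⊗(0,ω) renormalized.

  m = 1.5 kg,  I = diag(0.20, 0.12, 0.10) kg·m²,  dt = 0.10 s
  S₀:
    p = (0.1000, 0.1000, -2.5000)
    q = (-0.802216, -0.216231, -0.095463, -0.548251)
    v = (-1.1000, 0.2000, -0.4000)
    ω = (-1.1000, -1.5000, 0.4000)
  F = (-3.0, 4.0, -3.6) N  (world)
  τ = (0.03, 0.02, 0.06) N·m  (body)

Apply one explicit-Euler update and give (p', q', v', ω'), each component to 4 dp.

p' = (-0.0100, 0.1200, -2.5400)
q' = (-0.8067, -0.2142, -0.0008, -0.5508)
v' = (-1.3000, 0.4667, -0.6400)
ω' = (-1.0910, -1.4467, 0.5920)

a = F/m = (-2.0000, 2.6667, -2.4000)
new position p' = (-0.0100, 0.1200, -2.5400)
new velocity v' = (-1.3000, 0.4667, -0.6400)
ω×(Iω) gyroscopic = (0.0120, -0.0440, -0.1320)
angular accel α = (0.0900, 0.5333, 1.9200)
ω' = ω + α·dt = (-1.0910, -1.4467, 0.5920)
q⊗(0,ω) = (-0.1617482, 0.0218759, 1.8928925, -0.1015492)
q' = normalize(q + ½dt·q⊗(0,ω)) = (-0.8067, -0.2142, -0.0008, -0.5508)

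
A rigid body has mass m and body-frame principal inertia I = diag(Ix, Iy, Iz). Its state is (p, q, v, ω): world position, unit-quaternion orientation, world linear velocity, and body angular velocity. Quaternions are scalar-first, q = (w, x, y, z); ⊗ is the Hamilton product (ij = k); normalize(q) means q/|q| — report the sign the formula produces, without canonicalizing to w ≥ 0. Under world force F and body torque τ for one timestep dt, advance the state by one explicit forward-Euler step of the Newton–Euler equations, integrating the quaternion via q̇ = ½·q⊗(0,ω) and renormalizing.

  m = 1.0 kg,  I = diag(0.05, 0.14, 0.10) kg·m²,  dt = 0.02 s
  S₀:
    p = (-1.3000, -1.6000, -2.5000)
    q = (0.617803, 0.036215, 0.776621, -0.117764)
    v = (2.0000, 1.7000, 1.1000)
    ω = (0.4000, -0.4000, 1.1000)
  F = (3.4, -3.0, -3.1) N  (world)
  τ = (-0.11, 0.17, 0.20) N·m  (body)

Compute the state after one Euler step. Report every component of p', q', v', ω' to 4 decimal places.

p' = (-1.2600, -1.5660, -2.4780)
q' = (0.6220, 0.0468, 0.7732, -0.1142)
v' = (2.0680, 1.6400, 1.0380)
ω' = (0.3490, -0.3726, 1.1429)

(τ − ω×Iω)/I = (-2.5520, 1.3714, 2.1440)
ω + α·dt = (0.3490, -0.3726, 1.1429)
2q̇ = q⊗(0,ω) = (0.4257028, 1.0542987, -0.3340633, 0.3544489)
updated quaternion q' = (0.6220, 0.0468, 0.7732, -0.1142)
p + v·dt = (-1.2600, -1.5660, -2.4780)
v + (F/m)dt = (2.0680, 1.6400, 1.0380)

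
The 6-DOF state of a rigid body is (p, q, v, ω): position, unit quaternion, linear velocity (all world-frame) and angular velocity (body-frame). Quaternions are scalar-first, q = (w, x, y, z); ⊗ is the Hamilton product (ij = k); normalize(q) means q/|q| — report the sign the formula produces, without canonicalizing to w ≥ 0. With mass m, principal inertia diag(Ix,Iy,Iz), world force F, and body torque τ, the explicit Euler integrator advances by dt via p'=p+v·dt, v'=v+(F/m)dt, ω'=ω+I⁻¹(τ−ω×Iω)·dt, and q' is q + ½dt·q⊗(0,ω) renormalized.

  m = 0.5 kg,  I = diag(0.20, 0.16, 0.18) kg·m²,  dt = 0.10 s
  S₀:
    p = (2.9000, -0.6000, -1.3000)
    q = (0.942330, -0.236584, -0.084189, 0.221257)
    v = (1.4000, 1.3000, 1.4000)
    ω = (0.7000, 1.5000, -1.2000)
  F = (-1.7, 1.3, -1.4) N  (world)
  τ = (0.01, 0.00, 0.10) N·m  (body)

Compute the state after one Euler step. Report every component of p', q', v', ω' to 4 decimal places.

p' = p + v·dt = (3.0400, -0.4700, -1.1600)
v' = v + a·dt = (1.0600, 1.5600, 1.1200)
α = I⁻¹(τ − ω×Iω) = (0.2300, 0.1050, 0.7889)
ω' = ω + α·dt = (0.7230, 1.5105, -1.1211)
Hamilton product q⊗(0,ω) = (0.5574007, 0.4287723, 1.2844741, -1.4267397)
q' = normalize(q + ½dt·q⊗(0,ω)) = (0.9652, -0.2140, -0.0199, 0.1491)

p' = (3.0400, -0.4700, -1.1600)
q' = (0.9652, -0.2140, -0.0199, 0.1491)
v' = (1.0600, 1.5600, 1.1200)
ω' = (0.7230, 1.5105, -1.1211)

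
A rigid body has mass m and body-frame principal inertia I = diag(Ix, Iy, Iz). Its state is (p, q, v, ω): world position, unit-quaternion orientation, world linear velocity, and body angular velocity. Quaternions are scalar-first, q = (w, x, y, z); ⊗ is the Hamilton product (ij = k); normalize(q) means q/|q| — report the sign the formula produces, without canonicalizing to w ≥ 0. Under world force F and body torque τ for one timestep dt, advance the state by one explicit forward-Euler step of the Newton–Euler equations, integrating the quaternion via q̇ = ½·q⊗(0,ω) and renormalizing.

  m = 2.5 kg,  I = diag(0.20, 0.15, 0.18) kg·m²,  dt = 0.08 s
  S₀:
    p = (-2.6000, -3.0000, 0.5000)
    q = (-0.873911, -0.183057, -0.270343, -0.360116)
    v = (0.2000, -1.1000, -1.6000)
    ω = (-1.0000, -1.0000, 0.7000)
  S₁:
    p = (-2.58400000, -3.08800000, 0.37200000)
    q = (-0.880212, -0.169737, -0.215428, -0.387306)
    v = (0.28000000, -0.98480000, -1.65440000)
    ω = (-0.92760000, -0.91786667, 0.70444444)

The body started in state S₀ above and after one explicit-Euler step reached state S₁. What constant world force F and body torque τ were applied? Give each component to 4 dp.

F = (2.5000, 3.6000, -1.7000)
τ = (0.1600, 0.1400, -0.0400)

rate change Δω = (0.07240000, 0.08213333, 0.00444444)
precession coupling = (-0.0210, -0.0140, -0.0500)
τ = I·(Δω/dt) + ω₀×(Iω₀) = (0.1600, 0.1400, -0.0400)
Δv = v₁−v₀ = (0.08000000, 0.11520000, -0.05440000)
m·(v₁−v₀)/dt = (2.5000, 3.6000, -1.7000)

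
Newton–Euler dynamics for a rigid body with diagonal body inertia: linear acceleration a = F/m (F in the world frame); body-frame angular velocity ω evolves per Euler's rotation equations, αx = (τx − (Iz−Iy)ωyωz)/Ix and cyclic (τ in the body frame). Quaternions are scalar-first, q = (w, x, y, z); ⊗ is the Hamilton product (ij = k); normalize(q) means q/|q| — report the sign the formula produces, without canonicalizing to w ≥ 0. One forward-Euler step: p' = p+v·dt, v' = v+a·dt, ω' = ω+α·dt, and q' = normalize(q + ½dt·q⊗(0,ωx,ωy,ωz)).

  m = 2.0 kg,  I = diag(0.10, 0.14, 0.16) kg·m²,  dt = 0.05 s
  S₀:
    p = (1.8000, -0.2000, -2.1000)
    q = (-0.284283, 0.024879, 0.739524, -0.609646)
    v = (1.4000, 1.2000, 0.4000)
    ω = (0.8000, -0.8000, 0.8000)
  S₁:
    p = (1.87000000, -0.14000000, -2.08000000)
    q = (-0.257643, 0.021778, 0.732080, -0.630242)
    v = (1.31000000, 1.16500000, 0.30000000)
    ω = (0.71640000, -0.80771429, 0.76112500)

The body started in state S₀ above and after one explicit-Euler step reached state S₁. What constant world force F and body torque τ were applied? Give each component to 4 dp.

v₁ − v₀ = (-0.09000000, -0.03500000, -0.10000000)
applied force F = (-3.6000, -1.4000, -4.0000)
rate change Δω = (-0.08360000, -0.00771429, -0.03887500)
τ = I·(Δω/dt) + ω₀×(Iω₀) = (-0.1800, -0.0600, -0.1500)

F = (-3.6000, -1.4000, -4.0000)
τ = (-0.1800, -0.0600, -0.1500)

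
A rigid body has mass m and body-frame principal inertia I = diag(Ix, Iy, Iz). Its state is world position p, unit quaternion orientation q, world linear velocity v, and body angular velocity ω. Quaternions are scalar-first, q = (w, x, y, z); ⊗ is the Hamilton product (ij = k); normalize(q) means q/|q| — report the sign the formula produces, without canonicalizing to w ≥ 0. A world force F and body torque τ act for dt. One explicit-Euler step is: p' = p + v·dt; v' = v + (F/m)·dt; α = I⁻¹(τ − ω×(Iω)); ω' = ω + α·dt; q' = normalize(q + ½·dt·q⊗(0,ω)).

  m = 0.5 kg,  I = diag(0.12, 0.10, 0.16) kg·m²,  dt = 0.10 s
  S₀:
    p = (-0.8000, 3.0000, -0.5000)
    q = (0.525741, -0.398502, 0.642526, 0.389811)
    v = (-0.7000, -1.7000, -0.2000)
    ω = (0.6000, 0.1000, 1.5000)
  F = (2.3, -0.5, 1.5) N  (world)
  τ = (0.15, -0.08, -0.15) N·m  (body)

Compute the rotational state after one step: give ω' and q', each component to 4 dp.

precession coupling ω×(Iω) = (0.0090, -0.0360, -0.0012)
(τ − ω×Iω)/I = (1.1750, -0.4400, -0.9300)
new body rate ω' = (0.7175, 0.0560, 1.4070)
2q̇ = q⊗(0,ω) = (-0.4098679, 1.2402525, 0.8842137, 0.3632457)
q' = normalize(q + ½dt·q⊗(0,ω)) = (0.5036, -0.3354, 0.6845, 0.4066)

ω' = (0.7175, 0.0560, 1.4070)
q' = (0.5036, -0.3354, 0.6845, 0.4066)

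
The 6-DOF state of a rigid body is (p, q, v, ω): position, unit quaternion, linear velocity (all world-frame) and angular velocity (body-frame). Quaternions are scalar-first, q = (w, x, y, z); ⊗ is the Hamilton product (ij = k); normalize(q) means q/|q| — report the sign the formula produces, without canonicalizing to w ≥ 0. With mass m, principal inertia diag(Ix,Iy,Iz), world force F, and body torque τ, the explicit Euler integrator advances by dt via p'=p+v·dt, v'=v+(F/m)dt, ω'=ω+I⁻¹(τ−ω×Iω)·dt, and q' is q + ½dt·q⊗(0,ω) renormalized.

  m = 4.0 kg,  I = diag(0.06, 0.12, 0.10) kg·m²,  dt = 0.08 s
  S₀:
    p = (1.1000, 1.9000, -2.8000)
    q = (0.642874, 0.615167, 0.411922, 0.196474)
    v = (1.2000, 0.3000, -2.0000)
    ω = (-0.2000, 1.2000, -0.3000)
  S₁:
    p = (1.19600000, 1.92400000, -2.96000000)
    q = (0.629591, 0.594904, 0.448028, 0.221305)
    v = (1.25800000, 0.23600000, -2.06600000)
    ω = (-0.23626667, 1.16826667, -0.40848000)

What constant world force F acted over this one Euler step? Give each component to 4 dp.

F = (2.9000, -3.2000, -3.3000)

Δv = v₁−v₀ = (0.05800000, -0.06400000, -0.06600000)
m·(v₁−v₀)/dt = (2.9000, -3.2000, -3.3000)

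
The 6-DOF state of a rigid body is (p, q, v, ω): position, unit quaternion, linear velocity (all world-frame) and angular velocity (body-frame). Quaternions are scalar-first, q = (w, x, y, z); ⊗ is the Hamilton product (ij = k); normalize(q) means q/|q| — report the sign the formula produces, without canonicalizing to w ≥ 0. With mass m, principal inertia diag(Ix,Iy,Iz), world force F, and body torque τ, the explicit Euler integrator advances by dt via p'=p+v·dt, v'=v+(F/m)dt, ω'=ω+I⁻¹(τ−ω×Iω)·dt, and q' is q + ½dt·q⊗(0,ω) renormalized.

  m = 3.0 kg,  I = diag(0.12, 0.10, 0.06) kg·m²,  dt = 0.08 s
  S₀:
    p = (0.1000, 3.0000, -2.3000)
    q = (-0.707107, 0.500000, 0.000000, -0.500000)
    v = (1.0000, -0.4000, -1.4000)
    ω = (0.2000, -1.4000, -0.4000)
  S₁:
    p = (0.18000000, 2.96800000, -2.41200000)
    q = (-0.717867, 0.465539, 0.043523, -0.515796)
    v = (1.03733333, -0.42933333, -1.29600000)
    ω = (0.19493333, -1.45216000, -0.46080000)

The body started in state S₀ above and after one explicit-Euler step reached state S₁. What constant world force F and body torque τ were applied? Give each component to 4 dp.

F = (1.4000, -1.1000, 3.9000)
τ = (-0.0300, -0.0700, -0.0400)

ω₁ − ω₀ = (-0.00506667, -0.05216000, -0.06080000)
precession coupling = (-0.0224, -0.0048, 0.0056)
I·α + gyro = (-0.0300, -0.0700, -0.0400)
v₁ − v₀ = (0.03733333, -0.02933333, 0.10400000)
F = m·Δv/dt = (1.4000, -1.1000, 3.9000)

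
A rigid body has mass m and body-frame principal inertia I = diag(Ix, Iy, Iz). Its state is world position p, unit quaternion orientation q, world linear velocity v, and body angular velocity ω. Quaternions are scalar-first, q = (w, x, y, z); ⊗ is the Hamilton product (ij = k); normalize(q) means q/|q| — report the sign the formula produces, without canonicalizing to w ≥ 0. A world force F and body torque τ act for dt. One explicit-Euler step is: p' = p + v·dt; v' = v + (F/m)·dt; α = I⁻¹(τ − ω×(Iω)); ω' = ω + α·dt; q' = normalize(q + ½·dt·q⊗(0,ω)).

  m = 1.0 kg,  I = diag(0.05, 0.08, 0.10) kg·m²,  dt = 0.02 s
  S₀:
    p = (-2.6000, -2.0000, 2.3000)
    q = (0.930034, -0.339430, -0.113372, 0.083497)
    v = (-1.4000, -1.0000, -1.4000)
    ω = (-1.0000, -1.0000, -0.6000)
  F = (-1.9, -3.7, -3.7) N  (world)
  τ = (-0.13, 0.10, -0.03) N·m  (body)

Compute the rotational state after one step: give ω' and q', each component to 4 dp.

(τ − ω×Iω)/I = (-2.8400, 1.6250, -0.6000)
ω' = ω + α·dt = (-1.0568, -0.9675, -0.6120)
2q̇ = q⊗(0,ω) = (-0.4027038, -0.7785138, -1.2171890, -0.3319624)
q + ½dt·q⊗(0,ω), renormalized = (0.9259, -0.3472, -0.1255, 0.0802)

ω' = (-1.0568, -0.9675, -0.6120)
q' = (0.9259, -0.3472, -0.1255, 0.0802)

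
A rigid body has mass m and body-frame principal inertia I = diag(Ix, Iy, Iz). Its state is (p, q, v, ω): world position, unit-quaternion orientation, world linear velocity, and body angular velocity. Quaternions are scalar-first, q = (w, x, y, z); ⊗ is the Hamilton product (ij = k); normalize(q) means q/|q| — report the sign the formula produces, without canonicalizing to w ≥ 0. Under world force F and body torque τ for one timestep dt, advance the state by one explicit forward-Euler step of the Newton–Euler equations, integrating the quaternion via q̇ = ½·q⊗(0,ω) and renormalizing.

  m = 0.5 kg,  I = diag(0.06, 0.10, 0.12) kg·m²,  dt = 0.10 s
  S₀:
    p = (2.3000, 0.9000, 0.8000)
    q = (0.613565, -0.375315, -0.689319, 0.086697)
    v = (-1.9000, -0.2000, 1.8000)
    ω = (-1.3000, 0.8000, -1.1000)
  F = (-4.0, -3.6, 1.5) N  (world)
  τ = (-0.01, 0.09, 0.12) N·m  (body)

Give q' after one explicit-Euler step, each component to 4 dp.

q⊗(0,ω) = (0.1589124, -0.1087412, -0.0347006, -1.8712882)
q' = normalize(q + ½dt·q⊗(0,ω)) = (0.6188, -0.3791, -0.6880, -0.0068)

q' = (0.6188, -0.3791, -0.6880, -0.0068)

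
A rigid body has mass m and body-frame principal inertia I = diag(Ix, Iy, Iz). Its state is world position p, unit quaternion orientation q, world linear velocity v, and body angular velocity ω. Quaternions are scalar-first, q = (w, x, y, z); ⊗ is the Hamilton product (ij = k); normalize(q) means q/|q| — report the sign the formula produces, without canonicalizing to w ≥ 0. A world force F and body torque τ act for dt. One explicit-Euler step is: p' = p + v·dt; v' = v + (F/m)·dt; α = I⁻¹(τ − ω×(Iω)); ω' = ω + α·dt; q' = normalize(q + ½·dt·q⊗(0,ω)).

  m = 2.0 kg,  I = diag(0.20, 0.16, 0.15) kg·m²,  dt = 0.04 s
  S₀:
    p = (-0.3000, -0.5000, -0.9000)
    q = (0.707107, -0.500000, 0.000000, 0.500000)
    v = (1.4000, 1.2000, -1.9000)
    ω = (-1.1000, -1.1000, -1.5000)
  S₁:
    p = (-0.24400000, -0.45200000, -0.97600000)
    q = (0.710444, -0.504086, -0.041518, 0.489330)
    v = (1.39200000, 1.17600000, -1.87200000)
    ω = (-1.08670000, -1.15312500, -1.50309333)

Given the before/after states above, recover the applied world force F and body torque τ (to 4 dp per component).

Δv = v₁−v₀ = (-0.00800000, -0.02400000, 0.02800000)
applied force F = (-0.4000, -1.2000, 1.4000)
Δω = ω₁−ω₀ = (0.01330000, -0.05312500, -0.00309333)
precession coupling = (-0.0165, 0.0825, -0.0484)
τ = I·(Δω/dt) + ω₀×(Iω₀) = (0.0500, -0.1300, -0.0600)

F = (-0.4000, -1.2000, 1.4000)
τ = (0.0500, -0.1300, -0.0600)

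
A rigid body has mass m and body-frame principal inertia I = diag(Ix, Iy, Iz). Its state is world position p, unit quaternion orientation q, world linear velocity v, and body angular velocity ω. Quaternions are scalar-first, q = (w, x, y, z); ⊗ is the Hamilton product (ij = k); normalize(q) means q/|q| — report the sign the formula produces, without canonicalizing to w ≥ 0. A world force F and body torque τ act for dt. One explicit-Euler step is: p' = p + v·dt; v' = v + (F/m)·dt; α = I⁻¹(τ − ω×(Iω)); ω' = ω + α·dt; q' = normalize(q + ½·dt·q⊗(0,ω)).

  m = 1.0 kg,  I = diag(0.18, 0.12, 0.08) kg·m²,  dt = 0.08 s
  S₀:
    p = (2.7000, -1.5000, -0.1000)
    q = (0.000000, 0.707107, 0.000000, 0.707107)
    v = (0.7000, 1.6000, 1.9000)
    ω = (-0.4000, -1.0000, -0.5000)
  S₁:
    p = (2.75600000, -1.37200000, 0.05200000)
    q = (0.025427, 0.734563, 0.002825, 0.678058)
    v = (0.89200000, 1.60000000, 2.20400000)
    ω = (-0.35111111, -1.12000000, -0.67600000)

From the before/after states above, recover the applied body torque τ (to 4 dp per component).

τ = (0.0900, -0.1600, -0.2000)

rate change Δω = (0.04888889, -0.12000000, -0.17600000)
τ = I·(Δω/dt) + ω₀×(Iω₀) = (0.0900, -0.1600, -0.2000)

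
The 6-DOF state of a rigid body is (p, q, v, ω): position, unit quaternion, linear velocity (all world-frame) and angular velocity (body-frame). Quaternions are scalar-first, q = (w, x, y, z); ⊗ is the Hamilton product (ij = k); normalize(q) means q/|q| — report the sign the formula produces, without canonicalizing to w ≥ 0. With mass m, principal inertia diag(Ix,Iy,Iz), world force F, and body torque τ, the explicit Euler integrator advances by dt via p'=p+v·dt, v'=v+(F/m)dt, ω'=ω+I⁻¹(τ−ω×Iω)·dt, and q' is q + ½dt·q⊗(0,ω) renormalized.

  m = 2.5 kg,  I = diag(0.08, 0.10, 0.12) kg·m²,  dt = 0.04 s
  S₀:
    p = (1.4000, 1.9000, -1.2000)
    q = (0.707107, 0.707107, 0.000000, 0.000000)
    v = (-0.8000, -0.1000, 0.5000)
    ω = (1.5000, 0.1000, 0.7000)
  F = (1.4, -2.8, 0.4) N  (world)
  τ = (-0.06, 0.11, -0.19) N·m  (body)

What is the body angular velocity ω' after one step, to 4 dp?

ω' = (1.4693, 0.1608, 0.6357)

angular accel α = (-0.7675, 1.5200, -1.6083)
ω' = ω + α·dt = (1.4693, 0.1608, 0.6357)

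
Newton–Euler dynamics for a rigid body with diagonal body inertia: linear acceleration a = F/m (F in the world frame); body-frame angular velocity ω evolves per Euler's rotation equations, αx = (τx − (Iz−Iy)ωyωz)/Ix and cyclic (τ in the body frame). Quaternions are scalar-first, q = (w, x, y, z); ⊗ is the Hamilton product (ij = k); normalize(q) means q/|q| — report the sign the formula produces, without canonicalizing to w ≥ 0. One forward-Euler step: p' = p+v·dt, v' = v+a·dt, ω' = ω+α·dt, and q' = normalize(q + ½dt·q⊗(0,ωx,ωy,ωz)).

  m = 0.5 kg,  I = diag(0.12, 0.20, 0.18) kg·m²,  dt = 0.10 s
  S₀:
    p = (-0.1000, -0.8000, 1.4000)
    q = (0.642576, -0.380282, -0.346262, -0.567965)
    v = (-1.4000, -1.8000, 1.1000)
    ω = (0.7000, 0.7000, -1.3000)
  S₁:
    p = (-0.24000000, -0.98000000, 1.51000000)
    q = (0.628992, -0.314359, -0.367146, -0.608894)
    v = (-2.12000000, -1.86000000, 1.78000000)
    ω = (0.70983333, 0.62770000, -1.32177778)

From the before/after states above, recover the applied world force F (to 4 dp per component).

velocity change Δv = (-0.72000000, -0.06000000, 0.68000000)
applied force F = (-3.6000, -0.3000, 3.4000)

F = (-3.6000, -0.3000, 3.4000)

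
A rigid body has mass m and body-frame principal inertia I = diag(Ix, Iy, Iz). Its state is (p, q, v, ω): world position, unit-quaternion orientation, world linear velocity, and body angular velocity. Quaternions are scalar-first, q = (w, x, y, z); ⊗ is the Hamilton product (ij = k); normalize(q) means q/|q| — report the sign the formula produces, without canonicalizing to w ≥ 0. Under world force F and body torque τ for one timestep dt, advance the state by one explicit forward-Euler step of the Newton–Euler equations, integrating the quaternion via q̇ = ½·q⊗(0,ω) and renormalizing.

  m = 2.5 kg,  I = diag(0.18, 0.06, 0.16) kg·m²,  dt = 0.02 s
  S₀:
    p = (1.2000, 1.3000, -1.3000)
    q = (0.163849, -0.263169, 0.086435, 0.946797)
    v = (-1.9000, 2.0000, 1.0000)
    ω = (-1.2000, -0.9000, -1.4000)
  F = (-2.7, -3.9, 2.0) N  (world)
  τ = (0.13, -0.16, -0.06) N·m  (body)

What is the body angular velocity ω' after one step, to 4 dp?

precession coupling ω×(Iω) = (0.1260, 0.0336, -0.1296)
α = I⁻¹(τ − ω×Iω) = (0.0222, -3.2267, 0.4350)
ω' = ω + α·dt = (-1.1996, -0.9645, -1.3913)

ω' = (-1.1996, -0.9645, -1.3913)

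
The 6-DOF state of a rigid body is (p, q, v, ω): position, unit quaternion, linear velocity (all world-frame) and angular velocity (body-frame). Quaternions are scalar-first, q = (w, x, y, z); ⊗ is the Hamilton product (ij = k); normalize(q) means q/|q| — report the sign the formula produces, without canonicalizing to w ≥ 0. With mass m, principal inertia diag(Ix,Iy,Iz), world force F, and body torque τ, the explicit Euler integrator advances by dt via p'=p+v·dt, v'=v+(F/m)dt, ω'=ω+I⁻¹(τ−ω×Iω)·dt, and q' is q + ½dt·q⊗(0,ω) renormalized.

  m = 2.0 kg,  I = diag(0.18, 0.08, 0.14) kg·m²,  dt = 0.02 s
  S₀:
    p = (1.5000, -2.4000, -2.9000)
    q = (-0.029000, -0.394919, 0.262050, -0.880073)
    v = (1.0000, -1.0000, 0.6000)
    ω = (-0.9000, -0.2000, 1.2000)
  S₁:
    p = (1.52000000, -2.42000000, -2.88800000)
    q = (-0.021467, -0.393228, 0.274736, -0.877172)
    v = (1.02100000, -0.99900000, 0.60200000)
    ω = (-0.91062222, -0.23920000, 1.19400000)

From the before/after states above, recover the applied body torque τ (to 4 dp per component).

τ = (-0.1100, -0.2000, -0.0600)

ω₁ − ω₀ = (-0.01062222, -0.03920000, -0.00600000)
gyro term ω₀×Iω₀ = (-0.0144, -0.0432, -0.0180)
I·α + gyro = (-0.1100, -0.2000, -0.0600)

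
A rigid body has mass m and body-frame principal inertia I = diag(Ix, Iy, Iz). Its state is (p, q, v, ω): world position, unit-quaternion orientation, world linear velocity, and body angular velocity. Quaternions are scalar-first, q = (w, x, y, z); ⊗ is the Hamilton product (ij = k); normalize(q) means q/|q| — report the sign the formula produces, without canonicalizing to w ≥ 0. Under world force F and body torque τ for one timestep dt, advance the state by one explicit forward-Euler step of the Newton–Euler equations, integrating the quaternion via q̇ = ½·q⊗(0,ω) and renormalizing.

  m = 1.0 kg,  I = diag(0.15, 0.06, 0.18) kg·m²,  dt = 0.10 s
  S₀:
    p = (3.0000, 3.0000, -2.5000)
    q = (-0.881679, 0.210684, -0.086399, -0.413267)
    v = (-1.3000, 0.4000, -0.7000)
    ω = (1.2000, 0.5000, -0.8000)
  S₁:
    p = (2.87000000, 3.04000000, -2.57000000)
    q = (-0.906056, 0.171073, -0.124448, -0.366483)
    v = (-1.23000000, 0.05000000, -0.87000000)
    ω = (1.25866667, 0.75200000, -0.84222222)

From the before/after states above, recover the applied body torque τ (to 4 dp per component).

τ = (0.0400, 0.1800, -0.1300)

Δω = ω₁−ω₀ = (0.05866667, 0.25200000, -0.04222222)
τ = I·(Δω/dt) + ω₀×(Iω₀) = (0.0400, 0.1800, -0.1300)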